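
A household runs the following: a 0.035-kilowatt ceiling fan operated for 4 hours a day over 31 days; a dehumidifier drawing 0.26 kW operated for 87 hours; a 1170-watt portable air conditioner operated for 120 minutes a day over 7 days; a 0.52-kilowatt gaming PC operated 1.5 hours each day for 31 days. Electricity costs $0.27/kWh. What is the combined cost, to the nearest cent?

$18.23

ceiling fan: Runtime = 4 h/day × 31 days = 124 h
ceiling fan: 0.035 kW × 124 h = 4.34 kWh
dehumidifier: 0.26 kW × 87 h = 22.62 kWh
portable air conditioner: Runtime = 120 min × 7 = 840 min = 14 h
portable air conditioner: 1.17 kW × 14 h = 16.38 kWh
gaming PC: Runtime = 1.5 h/day × 31 days = 46.5 h
gaming PC: 0.52 kW × 46.5 h = 24.18 kWh
Total energy = 67.52 kWh
Cost = 67.52 × $0.27 = $18.23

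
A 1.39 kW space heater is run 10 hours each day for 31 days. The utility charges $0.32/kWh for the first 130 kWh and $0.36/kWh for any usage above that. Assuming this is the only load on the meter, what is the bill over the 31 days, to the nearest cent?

Runtime = 10 h/day × 31 days = 310 h
Energy = 1.39 kW × 310 h = 430.9 kWh
Tier 1 (0–130 kWh): 130 × $0.32 = $41.6
Above 130 kWh: 300.9 × $0.36 = $108.324
Bill = $149.92

$149.92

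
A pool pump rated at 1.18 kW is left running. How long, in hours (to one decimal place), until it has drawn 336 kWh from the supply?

284.7 h

Hours = 336 kWh ÷ 1.18 kW = 284.7 h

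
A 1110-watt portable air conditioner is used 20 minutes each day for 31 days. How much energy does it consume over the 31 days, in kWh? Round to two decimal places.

11.47 kWh

Runtime = 20 min × 31 = 620 min = 10.333333… h
Energy = 1.11 kW × 10.333333… h = 11.47 kWh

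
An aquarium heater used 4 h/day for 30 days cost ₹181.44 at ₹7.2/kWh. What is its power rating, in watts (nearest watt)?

Energy = ₹181.44 ÷ ₹7.2/kWh = 25.2 kWh
Runtime = 4 h/day × 30 days = 120 h
Power = 25.2 kWh ÷ 120 h = 0.21 kW = 210 W

210 W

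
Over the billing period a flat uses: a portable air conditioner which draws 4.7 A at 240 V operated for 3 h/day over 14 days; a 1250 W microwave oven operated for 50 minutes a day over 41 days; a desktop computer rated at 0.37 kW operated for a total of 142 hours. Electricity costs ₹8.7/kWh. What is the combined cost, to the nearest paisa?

portable air conditioner: Power = 4.7 A × 240 V = 1128 W = 1.128 kW
portable air conditioner: Runtime = 3 h/day × 14 days = 42 h
portable air conditioner: 1.128 kW × 42 h = 47.376 kWh
microwave oven: Runtime = 50 min × 41 = 2050 min = 34.166666… h
microwave oven: 1.25 kW × 34.166666… h = 42.708333… kWh
desktop computer: 0.37 kW × 142 h = 52.54 kWh
Total energy = 142.624333… kWh
Cost = 142.624333… × ₹8.7 = ₹1240.83

₹1240.83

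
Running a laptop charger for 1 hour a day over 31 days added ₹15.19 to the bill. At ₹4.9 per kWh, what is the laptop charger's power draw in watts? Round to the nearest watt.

100 W

Energy = ₹15.19 ÷ ₹4.9/kWh = 3.1 kWh
Runtime = 1 h/day × 31 days = 31 h
Power = 3.1 kWh ÷ 31 h = 0.1 kW = 100 W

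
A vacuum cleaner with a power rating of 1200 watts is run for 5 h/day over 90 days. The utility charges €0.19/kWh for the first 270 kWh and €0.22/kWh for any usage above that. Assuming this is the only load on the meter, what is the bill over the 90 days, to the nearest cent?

€110.70

Runtime = 5 h/day × 90 days = 450 h
Energy = 1.2 kW × 450 h = 540 kWh
Tier 1 (0–270 kWh): 270 × €0.19 = €51.3
Above 270 kWh: 270 × €0.22 = €59.4
Bill = €110.70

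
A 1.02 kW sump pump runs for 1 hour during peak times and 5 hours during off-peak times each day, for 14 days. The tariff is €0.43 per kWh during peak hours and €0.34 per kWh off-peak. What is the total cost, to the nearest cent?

€30.42

Peak energy = 1.02 kW × 1 h × 14 = 14.28 kWh
Off-peak energy = 1.02 kW × 5 h × 14 = 71.4 kWh
Cost = 14.28 × €0.43 + 71.4 × €0.34 = €6.1404 + €24.276 = €30.42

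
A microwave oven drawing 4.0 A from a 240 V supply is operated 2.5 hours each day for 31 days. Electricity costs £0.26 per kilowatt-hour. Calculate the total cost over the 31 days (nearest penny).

£19.34

Power = 4.0 A × 240 V = 960 W = 0.96 kW
Runtime = 2.5 h/day × 31 days = 77.5 h
Energy = 0.96 kW × 77.5 h = 74.4 kWh
Cost = 74.4 kWh × £0.26/kWh = £19.34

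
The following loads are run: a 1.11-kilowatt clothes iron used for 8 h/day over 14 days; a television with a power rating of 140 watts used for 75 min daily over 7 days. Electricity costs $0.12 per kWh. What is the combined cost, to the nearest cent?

clothes iron: Runtime = 8 h/day × 14 days = 112 h
clothes iron: 1.11 kW × 112 h = 124.32 kWh
television: Runtime = 75 min × 7 = 525 min = 8.75 h
television: 0.14 kW × 8.75 h = 1.225 kWh
Total energy = 125.545 kWh
Cost = 125.545 × $0.12 = $15.07

$15.07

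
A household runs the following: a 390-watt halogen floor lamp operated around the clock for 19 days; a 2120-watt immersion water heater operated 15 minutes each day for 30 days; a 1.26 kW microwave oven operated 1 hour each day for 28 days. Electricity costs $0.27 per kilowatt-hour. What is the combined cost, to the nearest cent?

halogen floor lamp: Runtime = 24 h × 19 = 456 h
halogen floor lamp: 0.39 kW × 456 h = 177.84 kWh
immersion water heater: Runtime = 15 min × 30 = 450 min = 7.5 h
immersion water heater: 2.12 kW × 7.5 h = 15.9 kWh
microwave oven: Runtime = 1 h/day × 28 days = 28 h
microwave oven: 1.26 kW × 28 h = 35.28 kWh
Total energy = 229.02 kWh
Cost = 229.02 × $0.27 = $61.84

$61.84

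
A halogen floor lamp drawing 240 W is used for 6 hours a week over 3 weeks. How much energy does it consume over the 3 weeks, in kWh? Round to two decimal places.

Runtime = 6 h/week × 3 weeks = 18 h
Energy = 0.24 kW × 18 h = 4.32 kWh

4.32 kWh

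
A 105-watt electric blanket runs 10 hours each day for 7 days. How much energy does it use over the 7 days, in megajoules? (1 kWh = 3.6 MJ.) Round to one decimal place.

Runtime = 10 h/day × 7 days = 70 h
Energy = 0.105 kW × 70 h = 7.35 kWh
= 7.35 × 3.6 MJ = 26.5 MJ

26.5 MJ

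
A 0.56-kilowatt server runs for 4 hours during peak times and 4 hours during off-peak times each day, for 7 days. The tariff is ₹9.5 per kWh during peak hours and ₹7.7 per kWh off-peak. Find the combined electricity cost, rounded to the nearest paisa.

₹269.70

Peak energy = 0.56 kW × 4 h × 7 = 15.68 kWh
Off-peak energy = 0.56 kW × 4 h × 7 = 15.68 kWh
Cost = 15.68 × ₹9.5 + 15.68 × ₹7.7 = ₹148.96 + ₹120.736 = ₹269.70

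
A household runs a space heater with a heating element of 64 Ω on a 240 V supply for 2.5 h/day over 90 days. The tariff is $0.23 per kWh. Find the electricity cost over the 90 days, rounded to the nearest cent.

$46.58

Power = V²/R = 240²/64 = 900 W = 0.9 kW
Runtime = 2.5 h/day × 90 days = 225 h
Energy = 0.9 kW × 225 h = 202.5 kWh
Cost = 202.5 kWh × $0.23/kWh = $46.58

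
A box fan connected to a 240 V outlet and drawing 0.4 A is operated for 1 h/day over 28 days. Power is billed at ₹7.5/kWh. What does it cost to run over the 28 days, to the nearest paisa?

₹20.16

Power = 0.4 A × 240 V = 96 W = 0.096 kW
Runtime = 1 h/day × 28 days = 28 h
Energy = 0.096 kW × 28 h = 2.688 kWh
Cost = 2.688 kWh × ₹7.5/kWh = ₹20.16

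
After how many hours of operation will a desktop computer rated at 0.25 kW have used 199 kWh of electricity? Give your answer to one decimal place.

796.0 h

Hours = 199 kWh ÷ 0.25 kW = 796.0 h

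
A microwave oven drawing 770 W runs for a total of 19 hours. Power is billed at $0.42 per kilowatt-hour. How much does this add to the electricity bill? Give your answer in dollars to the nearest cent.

Energy = 0.77 kW × 19 h = 14.63 kWh
Cost = 14.63 kWh × $0.42/kWh = $6.14

$6.14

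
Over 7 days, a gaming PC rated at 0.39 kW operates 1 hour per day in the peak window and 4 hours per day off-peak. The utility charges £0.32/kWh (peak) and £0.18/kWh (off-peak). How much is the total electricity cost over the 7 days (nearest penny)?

Peak energy = 0.39 kW × 1 h × 7 = 2.73 kWh
Off-peak energy = 0.39 kW × 4 h × 7 = 10.92 kWh
Cost = 2.73 × £0.32 + 10.92 × £0.18 = £0.8736 + £1.9656 = £2.84

£2.84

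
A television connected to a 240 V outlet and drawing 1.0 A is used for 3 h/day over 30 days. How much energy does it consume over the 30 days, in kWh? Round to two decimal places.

Power = 1.0 A × 240 V = 240 W = 0.24 kW
Runtime = 3 h/day × 30 days = 90 h
Energy = 0.24 kW × 90 h = 21.6 kWh

21.60 kWh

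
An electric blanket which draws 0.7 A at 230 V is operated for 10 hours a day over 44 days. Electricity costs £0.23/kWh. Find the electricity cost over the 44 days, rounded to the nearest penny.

Power = 0.7 A × 230 V = 161 W = 0.161 kW
Runtime = 10 h/day × 44 days = 440 h
Energy = 0.161 kW × 440 h = 70.84 kWh
Cost = 70.84 kWh × £0.23/kWh = £16.29

£16.29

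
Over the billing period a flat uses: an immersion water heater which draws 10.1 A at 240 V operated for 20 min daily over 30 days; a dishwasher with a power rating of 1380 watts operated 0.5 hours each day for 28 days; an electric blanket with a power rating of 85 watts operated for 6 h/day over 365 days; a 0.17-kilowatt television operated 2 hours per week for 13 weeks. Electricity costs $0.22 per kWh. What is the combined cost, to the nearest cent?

$51.51

immersion water heater: Power = 10.1 A × 240 V = 2424 W = 2.424 kW
immersion water heater: Runtime = 20 min × 30 = 600 min = 10 h
immersion water heater: 2.424 kW × 10 h = 24.24 kWh
dishwasher: Runtime = 0.5 h/day × 28 days = 14 h
dishwasher: 1.38 kW × 14 h = 19.32 kWh
electric blanket: Runtime = 6 h/day × 365 days = 2190 h
electric blanket: 0.085 kW × 2190 h = 186.15 kWh
television: Runtime = 2 h/week × 13 weeks = 26 h
television: 0.17 kW × 26 h = 4.42 kWh
Total energy = 234.13 kWh
Cost = 234.13 × $0.22 = $51.51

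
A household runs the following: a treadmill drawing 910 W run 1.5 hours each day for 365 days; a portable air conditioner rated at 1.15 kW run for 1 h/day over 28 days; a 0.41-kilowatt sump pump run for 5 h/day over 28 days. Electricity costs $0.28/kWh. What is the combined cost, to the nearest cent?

treadmill: Runtime = 1.5 h/day × 365 days = 547.5 h
treadmill: 0.91 kW × 547.5 h = 498.225 kWh
portable air conditioner: Runtime = 1 h/day × 28 days = 28 h
portable air conditioner: 1.15 kW × 28 h = 32.2 kWh
sump pump: Runtime = 5 h/day × 28 days = 140 h
sump pump: 0.41 kW × 140 h = 57.4 kWh
Total energy = 587.825 kWh
Cost = 587.825 × $0.28 = $164.59

$164.59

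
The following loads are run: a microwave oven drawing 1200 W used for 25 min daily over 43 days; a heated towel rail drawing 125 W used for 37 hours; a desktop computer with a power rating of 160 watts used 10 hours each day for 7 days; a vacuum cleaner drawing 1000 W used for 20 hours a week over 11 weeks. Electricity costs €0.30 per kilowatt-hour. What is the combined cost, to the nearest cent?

€77.20

microwave oven: Runtime = 25 min × 43 = 1075 min = 17.916666… h
microwave oven: 1.2 kW × 17.916666… h = 21.5 kWh
heated towel rail: 0.125 kW × 37 h = 4.625 kWh
desktop computer: Runtime = 10 h/day × 7 days = 70 h
desktop computer: 0.16 kW × 70 h = 11.2 kWh
vacuum cleaner: Runtime = 20 h/week × 11 weeks = 220 h
vacuum cleaner: 1 kW × 220 h = 220 kWh
Total energy = 257.325 kWh
Cost = 257.325 × €0.30 = €77.20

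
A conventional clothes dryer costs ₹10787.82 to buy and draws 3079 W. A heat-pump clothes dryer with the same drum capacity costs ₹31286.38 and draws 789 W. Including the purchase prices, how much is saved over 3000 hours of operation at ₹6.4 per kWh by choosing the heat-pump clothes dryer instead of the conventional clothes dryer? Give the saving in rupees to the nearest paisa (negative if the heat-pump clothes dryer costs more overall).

conventional clothes dryer: ₹10787.82 + (3079/1000) kW × 3000 h × ₹6.4 = ₹10787.82 + ₹59116.8 = ₹69904.62
heat-pump clothes dryer: ₹31286.38 + (789/1000) kW × 3000 h × ₹6.4 = ₹31286.38 + ₹15148.8 = ₹46435.18
Saving = ₹69904.62 − ₹46435.18 = ₹23469.44

₹23469.44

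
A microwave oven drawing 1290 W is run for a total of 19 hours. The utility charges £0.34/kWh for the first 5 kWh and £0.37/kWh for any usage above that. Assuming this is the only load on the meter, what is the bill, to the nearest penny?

£8.92

Energy = 1.29 kW × 19 h = 24.51 kWh
Tier 1 (0–5 kWh): 5 × £0.34 = £1.7
Above 5 kWh: 19.51 × £0.37 = £7.2187
Bill = £8.92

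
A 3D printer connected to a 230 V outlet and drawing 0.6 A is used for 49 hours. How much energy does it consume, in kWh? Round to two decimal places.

6.76 kWh

Power = 0.6 A × 230 V = 138 W = 0.138 kW
Energy = 0.138 kW × 49 h = 6.762 kWh ≈ 6.76 kWh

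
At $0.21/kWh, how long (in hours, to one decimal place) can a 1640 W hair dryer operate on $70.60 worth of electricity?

205.0 h

Energy available = $70.60 ÷ $0.21/kWh = 336.1905 kWh
Hours = 336.1905 kWh ÷ 1.64 kW = 205.0 h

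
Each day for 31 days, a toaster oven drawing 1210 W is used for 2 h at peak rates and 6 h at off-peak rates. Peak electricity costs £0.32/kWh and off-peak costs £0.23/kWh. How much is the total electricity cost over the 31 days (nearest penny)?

Peak energy = 1.21 kW × 2 h × 31 = 75.02 kWh
Off-peak energy = 1.21 kW × 6 h × 31 = 225.06 kWh
Cost = 75.02 × £0.32 + 225.06 × £0.23 = £24.0064 + £51.7638 = £75.77

£75.77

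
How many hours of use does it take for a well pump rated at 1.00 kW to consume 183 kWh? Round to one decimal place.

183.0 h

Hours = 183 kWh ÷ 1 kW = 183.0 h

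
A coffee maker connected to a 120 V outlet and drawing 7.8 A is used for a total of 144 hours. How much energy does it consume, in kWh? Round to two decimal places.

134.78 kWh

Power = 7.8 A × 120 V = 936 W = 0.936 kW
Energy = 0.936 kW × 144 h = 134.784 kWh ≈ 134.78 kWh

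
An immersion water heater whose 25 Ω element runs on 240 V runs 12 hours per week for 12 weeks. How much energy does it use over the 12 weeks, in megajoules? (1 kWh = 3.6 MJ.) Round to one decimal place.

1194.4 MJ

Power = V²/R = 240²/25 = 2304 W = 2.304 kW
Runtime = 12 h/week × 12 weeks = 144 h
Energy = 2.304 kW × 144 h = 331.776 kWh
= 331.776 × 3.6 MJ = 1194.4 MJ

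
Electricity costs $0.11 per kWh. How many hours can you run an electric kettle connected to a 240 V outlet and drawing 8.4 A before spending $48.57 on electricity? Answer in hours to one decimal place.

Power = 8.4 A × 240 V = 2016 W = 2.016 kW
Energy available = $48.57 ÷ $0.11/kWh = 441.5455 kWh
Hours = 441.5455 kWh ÷ 2.016 kW = 219.0 h

219.0 h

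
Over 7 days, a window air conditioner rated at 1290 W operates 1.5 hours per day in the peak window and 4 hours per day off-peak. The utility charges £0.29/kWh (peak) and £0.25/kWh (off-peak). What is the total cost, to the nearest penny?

Peak energy = 1.29 kW × 1.5 h × 7 = 13.545 kWh
Off-peak energy = 1.29 kW × 4 h × 7 = 36.12 kWh
Cost = 13.545 × £0.29 + 36.12 × £0.25 = £3.92805 + £9.03 = £12.96

£12.96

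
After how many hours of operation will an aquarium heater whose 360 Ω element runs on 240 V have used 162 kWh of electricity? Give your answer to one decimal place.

Power = V²/R = 240²/360 = 160 W = 0.16 kW
Hours = 162 kWh ÷ 0.16 kW = 1012.5 h

1012.5 h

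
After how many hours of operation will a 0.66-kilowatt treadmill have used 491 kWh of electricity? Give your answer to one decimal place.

Hours = 491 kWh ÷ 0.66 kW = 743.9 h

743.9 h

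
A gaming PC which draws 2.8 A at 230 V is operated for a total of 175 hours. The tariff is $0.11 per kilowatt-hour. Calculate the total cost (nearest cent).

Power = 2.8 A × 230 V = 644 W = 0.644 kW
Energy = 0.644 kW × 175 h = 112.7 kWh
Cost = 112.7 kWh × $0.11/kWh = $12.40

$12.40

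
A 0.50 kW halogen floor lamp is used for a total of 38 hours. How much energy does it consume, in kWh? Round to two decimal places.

Energy = 0.5 kW × 38 h = 19 kWh

19.00 kWh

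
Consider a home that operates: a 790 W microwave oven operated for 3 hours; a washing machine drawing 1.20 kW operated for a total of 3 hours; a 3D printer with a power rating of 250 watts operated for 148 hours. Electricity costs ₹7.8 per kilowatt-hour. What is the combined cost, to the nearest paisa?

microwave oven: 0.79 kW × 3 h = 2.37 kWh
washing machine: 1.2 kW × 3 h = 3.6 kWh
3D printer: 0.25 kW × 148 h = 37 kWh
Total energy = 42.97 kWh
Cost = 42.97 × ₹7.8 = ₹335.17

₹335.17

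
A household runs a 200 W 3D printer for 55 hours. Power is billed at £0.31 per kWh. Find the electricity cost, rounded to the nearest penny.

Energy = 0.2 kW × 55 h = 11 kWh
Cost = 11 kWh × £0.31/kWh = £3.41

£3.41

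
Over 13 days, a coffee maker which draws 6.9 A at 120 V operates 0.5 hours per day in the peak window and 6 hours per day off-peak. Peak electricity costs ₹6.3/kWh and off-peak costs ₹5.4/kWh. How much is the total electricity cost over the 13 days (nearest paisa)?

Power = 6.9 A × 120 V = 828 W = 0.828 kW
Peak energy = 0.828 kW × 0.5 h × 13 = 5.382 kWh
Off-peak energy = 0.828 kW × 6 h × 13 = 64.584 kWh
Cost = 5.382 × ₹6.3 + 64.584 × ₹5.4 = ₹33.9066 + ₹348.7536 = ₹382.66

₹382.66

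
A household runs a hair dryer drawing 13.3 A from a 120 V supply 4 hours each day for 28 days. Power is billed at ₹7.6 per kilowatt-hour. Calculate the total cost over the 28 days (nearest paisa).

Power = 13.3 A × 120 V = 1596 W = 1.596 kW
Runtime = 4 h/day × 28 days = 112 h
Energy = 1.596 kW × 112 h = 178.752 kWh
Cost = 178.752 kWh × ₹7.6/kWh = ₹1358.52

₹1358.52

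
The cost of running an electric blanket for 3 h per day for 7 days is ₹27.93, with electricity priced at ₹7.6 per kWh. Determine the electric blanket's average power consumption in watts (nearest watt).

175 W

Energy = ₹27.93 ÷ ₹7.6/kWh = 3.675 kWh
Runtime = 3 h/day × 7 days = 21 h
Power = 3.675 kWh ÷ 21 h = 0.175 kW = 175 W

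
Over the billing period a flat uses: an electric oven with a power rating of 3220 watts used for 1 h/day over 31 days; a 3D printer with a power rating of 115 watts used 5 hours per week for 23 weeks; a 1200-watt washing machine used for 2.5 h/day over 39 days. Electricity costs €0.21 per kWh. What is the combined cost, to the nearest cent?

electric oven: Runtime = 1 h/day × 31 days = 31 h
electric oven: 3.22 kW × 31 h = 99.82 kWh
3D printer: Runtime = 5 h/week × 23 weeks = 115 h
3D printer: 0.115 kW × 115 h = 13.225 kWh
washing machine: Runtime = 2.5 h/day × 39 days = 97.5 h
washing machine: 1.2 kW × 97.5 h = 117 kWh
Total energy = 230.045 kWh
Cost = 230.045 × €0.21 = €48.31

€48.31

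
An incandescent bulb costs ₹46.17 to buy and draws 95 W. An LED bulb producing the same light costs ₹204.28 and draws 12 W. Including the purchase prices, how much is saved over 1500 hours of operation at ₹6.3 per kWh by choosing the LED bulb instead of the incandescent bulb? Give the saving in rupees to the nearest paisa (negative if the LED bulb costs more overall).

incandescent bulb: ₹46.17 + (95/1000) kW × 1500 h × ₹6.3 = ₹46.17 + ₹897.75 = ₹943.92
LED bulb: ₹204.28 + (12/1000) kW × 1500 h × ₹6.3 = ₹204.28 + ₹113.4 = ₹317.68
Saving = ₹943.92 − ₹317.68 = ₹626.24

₹626.24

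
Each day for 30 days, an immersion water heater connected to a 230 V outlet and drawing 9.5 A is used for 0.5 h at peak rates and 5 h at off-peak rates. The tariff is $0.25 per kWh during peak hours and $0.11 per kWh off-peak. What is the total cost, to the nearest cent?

$44.25

Power = 9.5 A × 230 V = 2185 W = 2.185 kW
Peak energy = 2.185 kW × 0.5 h × 30 = 32.775 kWh
Off-peak energy = 2.185 kW × 5 h × 30 = 327.75 kWh
Cost = 32.775 × $0.25 + 327.75 × $0.11 = $8.19375 + $36.0525 = $44.25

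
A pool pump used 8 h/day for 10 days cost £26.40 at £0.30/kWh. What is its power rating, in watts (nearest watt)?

1100 W

Energy = £26.40 ÷ £0.30/kWh = 88 kWh
Runtime = 8 h/day × 10 days = 80 h
Power = 88 kWh ÷ 80 h = 1.1 kW = 1100 W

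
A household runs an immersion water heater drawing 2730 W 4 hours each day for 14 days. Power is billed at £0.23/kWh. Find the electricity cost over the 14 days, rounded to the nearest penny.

£35.16

Runtime = 4 h/day × 14 days = 56 h
Energy = 2.73 kW × 56 h = 152.88 kWh
Cost = 152.88 kWh × £0.23/kWh = £35.16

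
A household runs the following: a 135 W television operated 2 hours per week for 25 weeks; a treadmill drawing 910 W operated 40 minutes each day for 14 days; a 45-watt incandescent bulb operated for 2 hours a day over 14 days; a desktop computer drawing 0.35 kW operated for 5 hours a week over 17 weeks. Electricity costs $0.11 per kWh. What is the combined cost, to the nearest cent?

$5.09

television: Runtime = 2 h/week × 25 weeks = 50 h
television: 0.135 kW × 50 h = 6.75 kWh
treadmill: Runtime = 40 min × 14 = 560 min = 9.333333… h
treadmill: 0.91 kW × 9.333333… h = 8.493333… kWh
incandescent bulb: Runtime = 2 h/day × 14 days = 28 h
incandescent bulb: 0.045 kW × 28 h = 1.26 kWh
desktop computer: Runtime = 5 h/week × 17 weeks = 85 h
desktop computer: 0.35 kW × 85 h = 29.75 kWh
Total energy = 46.253333… kWh
Cost = 46.253333… × $0.11 = $5.09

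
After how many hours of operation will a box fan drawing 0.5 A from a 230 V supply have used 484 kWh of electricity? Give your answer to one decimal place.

4208.7 h

Power = 0.5 A × 230 V = 115 W = 0.115 kW
Hours = 484 kWh ÷ 0.115 kW = 4208.7 h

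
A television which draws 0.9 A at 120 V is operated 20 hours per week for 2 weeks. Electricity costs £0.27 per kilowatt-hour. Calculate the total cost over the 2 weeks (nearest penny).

Power = 0.9 A × 120 V = 108 W = 0.108 kW
Runtime = 20 h/week × 2 weeks = 40 h
Energy = 0.108 kW × 40 h = 4.32 kWh
Cost = 4.32 kWh × £0.27/kWh = £1.17

£1.17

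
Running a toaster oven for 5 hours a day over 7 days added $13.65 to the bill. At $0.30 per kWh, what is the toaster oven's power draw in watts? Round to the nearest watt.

1300 W

Energy = $13.65 ÷ $0.30/kWh = 45.5 kWh
Runtime = 5 h/day × 7 days = 35 h
Power = 45.5 kWh ÷ 35 h = 1.3 kW = 1300 W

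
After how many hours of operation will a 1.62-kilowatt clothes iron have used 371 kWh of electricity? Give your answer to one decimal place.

Hours = 371 kWh ÷ 1.62 kW = 229.0 h

229.0 h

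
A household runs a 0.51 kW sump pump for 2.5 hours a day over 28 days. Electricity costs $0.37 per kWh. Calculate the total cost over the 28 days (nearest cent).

Runtime = 2.5 h/day × 28 days = 70 h
Energy = 0.51 kW × 70 h = 35.7 kWh
Cost = 35.7 kWh × $0.37/kWh = $13.21

$13.21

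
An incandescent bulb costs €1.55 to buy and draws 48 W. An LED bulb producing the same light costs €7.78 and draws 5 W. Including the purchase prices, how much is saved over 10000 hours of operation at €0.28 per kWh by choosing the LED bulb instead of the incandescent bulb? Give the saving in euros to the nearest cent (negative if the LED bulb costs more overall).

€114.17

incandescent bulb: €1.55 + (48/1000) kW × 10000 h × €0.28 = €1.55 + €134.4 = €135.95
LED bulb: €7.78 + (5/1000) kW × 10000 h × €0.28 = €7.78 + €14 = €21.78
Saving = €135.95 − €21.78 = €114.17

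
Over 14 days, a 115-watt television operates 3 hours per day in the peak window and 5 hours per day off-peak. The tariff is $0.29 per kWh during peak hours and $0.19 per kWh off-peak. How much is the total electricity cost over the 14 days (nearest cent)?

Peak energy = 0.115 kW × 3 h × 14 = 4.83 kWh
Off-peak energy = 0.115 kW × 5 h × 14 = 8.05 kWh
Cost = 4.83 × $0.29 + 8.05 × $0.19 = $1.4007 + $1.5295 = $2.93

$2.93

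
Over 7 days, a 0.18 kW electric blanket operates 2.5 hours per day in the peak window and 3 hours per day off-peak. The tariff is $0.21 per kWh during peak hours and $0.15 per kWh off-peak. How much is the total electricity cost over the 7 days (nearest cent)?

Peak energy = 0.18 kW × 2.5 h × 7 = 3.15 kWh
Off-peak energy = 0.18 kW × 3 h × 7 = 3.78 kWh
Cost = 3.15 × $0.21 + 3.78 × $0.15 = $0.6615 + $0.567 = $1.23

$1.23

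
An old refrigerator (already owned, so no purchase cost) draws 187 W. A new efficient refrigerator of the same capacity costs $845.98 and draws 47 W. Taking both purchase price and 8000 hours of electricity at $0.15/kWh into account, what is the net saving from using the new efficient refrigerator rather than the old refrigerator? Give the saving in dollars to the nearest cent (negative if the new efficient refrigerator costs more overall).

-$677.98

old refrigerator: $0.00 + (187/1000) kW × 8000 h × $0.15 = $0.00 + $224.4 = $224.4
new efficient refrigerator: $845.98 + (47/1000) kW × 8000 h × $0.15 = $845.98 + $56.4 = $902.38
Saving = $224.4 − $902.38 = −$677.98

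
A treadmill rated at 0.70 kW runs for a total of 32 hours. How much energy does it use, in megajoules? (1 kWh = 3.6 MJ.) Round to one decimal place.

Energy = 0.7 kW × 32 h = 22.4 kWh
= 22.4 × 3.6 MJ = 80.6 MJ

80.6 MJ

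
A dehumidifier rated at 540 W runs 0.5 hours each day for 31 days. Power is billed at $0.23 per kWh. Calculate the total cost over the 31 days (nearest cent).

Runtime = 0.5 h/day × 31 days = 15.5 h
Energy = 0.54 kW × 15.5 h = 8.37 kWh
Cost = 8.37 kWh × $0.23/kWh = $1.93

$1.93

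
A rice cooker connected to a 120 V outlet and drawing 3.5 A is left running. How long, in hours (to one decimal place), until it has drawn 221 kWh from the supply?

526.2 h

Power = 3.5 A × 120 V = 420 W = 0.42 kW
Hours = 221 kWh ÷ 0.42 kW = 526.2 h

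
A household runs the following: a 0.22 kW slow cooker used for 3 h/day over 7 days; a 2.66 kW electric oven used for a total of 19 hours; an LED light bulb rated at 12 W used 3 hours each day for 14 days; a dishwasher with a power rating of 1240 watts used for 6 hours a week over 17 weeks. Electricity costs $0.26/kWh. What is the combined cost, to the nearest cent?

$47.36

slow cooker: Runtime = 3 h/day × 7 days = 21 h
slow cooker: 0.22 kW × 21 h = 4.62 kWh
electric oven: 2.66 kW × 19 h = 50.54 kWh
LED light bulb: Runtime = 3 h/day × 14 days = 42 h
LED light bulb: 0.012 kW × 42 h = 0.504 kWh
dishwasher: Runtime = 6 h/week × 17 weeks = 102 h
dishwasher: 1.24 kW × 102 h = 126.48 kWh
Total energy = 182.144 kWh
Cost = 182.144 × $0.26 = $47.36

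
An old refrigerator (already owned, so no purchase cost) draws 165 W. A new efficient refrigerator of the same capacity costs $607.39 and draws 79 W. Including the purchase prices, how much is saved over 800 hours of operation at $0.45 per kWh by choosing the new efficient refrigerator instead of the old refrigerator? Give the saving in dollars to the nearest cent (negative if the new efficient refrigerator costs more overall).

-$576.43

old refrigerator: $0.00 + (165/1000) kW × 800 h × $0.45 = $0.00 + $59.4 = $59.4
new efficient refrigerator: $607.39 + (79/1000) kW × 800 h × $0.45 = $607.39 + $28.44 = $635.83
Saving = $59.4 − $635.83 = −$576.43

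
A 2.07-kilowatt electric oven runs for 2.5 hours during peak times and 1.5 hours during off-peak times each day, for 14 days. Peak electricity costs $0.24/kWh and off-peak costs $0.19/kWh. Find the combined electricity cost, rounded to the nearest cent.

$25.65

Peak energy = 2.07 kW × 2.5 h × 14 = 72.45 kWh
Off-peak energy = 2.07 kW × 1.5 h × 14 = 43.47 kWh
Cost = 72.45 × $0.24 + 43.47 × $0.19 = $17.388 + $8.2593 = $25.65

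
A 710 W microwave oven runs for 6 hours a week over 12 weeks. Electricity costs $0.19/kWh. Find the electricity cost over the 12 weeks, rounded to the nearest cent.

$9.71

Runtime = 6 h/week × 12 weeks = 72 h
Energy = 0.71 kW × 72 h = 51.12 kWh
Cost = 51.12 kWh × $0.19/kWh = $9.71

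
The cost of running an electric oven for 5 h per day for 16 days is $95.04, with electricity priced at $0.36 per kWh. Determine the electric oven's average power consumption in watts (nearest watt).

3300 W

Energy = $95.04 ÷ $0.36/kWh = 264 kWh
Runtime = 5 h/day × 16 days = 80 h
Power = 264 kWh ÷ 80 h = 3.3 kW = 3300 W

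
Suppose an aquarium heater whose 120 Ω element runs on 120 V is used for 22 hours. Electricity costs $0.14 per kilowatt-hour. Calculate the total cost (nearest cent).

$0.37

Power = V²/R = 120²/120 = 120 W = 0.12 kW
Energy = 0.12 kW × 22 h = 2.64 kWh
Cost = 2.64 kWh × $0.14/kWh = $0.37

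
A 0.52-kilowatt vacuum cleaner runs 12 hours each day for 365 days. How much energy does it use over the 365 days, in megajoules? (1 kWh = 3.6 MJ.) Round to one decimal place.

Runtime = 12 h/day × 365 days = 4380 h
Energy = 0.52 kW × 4380 h = 2277.6 kWh
= 2277.6 × 3.6 MJ = 8199.4 MJ

8199.4 MJ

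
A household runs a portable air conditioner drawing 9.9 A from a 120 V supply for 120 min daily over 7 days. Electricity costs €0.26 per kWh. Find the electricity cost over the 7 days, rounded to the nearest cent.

€4.32

Power = 9.9 A × 120 V = 1188 W = 1.188 kW
Runtime = 120 min × 7 = 840 min = 14 h
Energy = 1.188 kW × 14 h = 16.632 kWh
Cost = 16.632 kWh × €0.26/kWh = €4.32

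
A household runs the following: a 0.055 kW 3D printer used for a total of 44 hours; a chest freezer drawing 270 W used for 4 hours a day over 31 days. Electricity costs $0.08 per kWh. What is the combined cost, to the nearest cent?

$2.87

3D printer: 0.055 kW × 44 h = 2.42 kWh
chest freezer: Runtime = 4 h/day × 31 days = 124 h
chest freezer: 0.27 kW × 124 h = 33.48 kWh
Total energy = 35.9 kWh
Cost = 35.9 × $0.08 = $2.87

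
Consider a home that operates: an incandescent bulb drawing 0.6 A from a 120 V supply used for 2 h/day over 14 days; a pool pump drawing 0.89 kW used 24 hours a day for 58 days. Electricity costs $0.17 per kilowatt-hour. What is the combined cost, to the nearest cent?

incandescent bulb: Power = 0.6 A × 120 V = 72 W = 0.072 kW
incandescent bulb: Runtime = 2 h/day × 14 days = 28 h
incandescent bulb: 0.072 kW × 28 h = 2.016 kWh
pool pump: Runtime = 24 h × 58 = 1392 h
pool pump: 0.89 kW × 1392 h = 1238.88 kWh
Total energy = 1240.896 kWh
Cost = 1240.896 × $0.17 = $210.95

$210.95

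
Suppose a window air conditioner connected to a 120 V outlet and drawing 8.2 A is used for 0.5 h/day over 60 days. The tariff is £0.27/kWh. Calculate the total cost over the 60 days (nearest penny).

Power = 8.2 A × 120 V = 984 W = 0.984 kW
Runtime = 0.5 h/day × 60 days = 30 h
Energy = 0.984 kW × 30 h = 29.52 kWh
Cost = 29.52 kWh × £0.27/kWh = £7.97

£7.97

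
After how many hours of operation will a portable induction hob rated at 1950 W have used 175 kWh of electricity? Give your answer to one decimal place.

89.7 h

Hours = 175 kWh ÷ 1.95 kW = 89.7 h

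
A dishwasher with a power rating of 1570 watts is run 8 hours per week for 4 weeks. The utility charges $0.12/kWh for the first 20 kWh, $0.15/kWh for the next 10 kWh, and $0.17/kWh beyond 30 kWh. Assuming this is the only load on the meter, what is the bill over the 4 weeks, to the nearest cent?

$7.34

Runtime = 8 h/week × 4 weeks = 32 h
Energy = 1.57 kW × 32 h = 50.24 kWh
Tier 1 (0–20 kWh): 20 × $0.12 = $2.4
Tier 2 (20–30 kWh): 10 × $0.15 = $1.5
Above 30 kWh: 20.24 × $0.17 = $3.4408
Bill = $7.34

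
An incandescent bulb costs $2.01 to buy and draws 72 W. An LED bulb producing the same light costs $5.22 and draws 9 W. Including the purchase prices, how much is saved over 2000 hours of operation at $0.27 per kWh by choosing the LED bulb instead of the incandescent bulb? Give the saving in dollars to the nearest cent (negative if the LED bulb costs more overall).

incandescent bulb: $2.01 + (72/1000) kW × 2000 h × $0.27 = $2.01 + $38.88 = $40.89
LED bulb: $5.22 + (9/1000) kW × 2000 h × $0.27 = $5.22 + $4.86 = $10.08
Saving = $40.89 − $10.08 = $30.81

$30.81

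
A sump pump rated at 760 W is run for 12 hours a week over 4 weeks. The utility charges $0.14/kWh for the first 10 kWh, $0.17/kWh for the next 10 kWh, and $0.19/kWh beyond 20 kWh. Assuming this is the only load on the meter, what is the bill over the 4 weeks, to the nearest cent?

$6.23

Runtime = 12 h/week × 4 weeks = 48 h
Energy = 0.76 kW × 48 h = 36.48 kWh
Tier 1 (0–10 kWh): 10 × $0.14 = $1.4
Tier 2 (10–20 kWh): 10 × $0.17 = $1.7
Above 20 kWh: 16.48 × $0.19 = $3.1312
Bill = $6.23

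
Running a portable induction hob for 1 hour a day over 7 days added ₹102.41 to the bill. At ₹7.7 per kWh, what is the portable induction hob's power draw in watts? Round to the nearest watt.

Energy = ₹102.41 ÷ ₹7.7/kWh = 13.3 kWh
Runtime = 1 h/day × 7 days = 7 h
Power = 13.3 kWh ÷ 7 h = 1.9 kW = 1900 W

1900 W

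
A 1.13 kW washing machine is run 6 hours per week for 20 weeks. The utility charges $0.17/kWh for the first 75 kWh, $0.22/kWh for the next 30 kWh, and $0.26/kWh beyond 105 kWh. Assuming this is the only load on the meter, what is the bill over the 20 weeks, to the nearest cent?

$27.31

Runtime = 6 h/week × 20 weeks = 120 h
Energy = 1.13 kW × 120 h = 135.6 kWh
Tier 1 (0–75 kWh): 75 × $0.17 = $12.75
Tier 2 (75–105 kWh): 30 × $0.22 = $6.6
Above 105 kWh: 30.6 × $0.26 = $7.956
Bill = $27.31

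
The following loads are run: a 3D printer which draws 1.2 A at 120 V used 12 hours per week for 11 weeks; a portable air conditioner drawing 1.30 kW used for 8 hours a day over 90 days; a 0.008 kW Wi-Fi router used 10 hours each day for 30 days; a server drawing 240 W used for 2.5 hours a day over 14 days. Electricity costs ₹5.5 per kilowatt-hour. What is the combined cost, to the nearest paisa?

3D printer: Power = 1.2 A × 120 V = 144 W = 0.144 kW
3D printer: Runtime = 12 h/week × 11 weeks = 132 h
3D printer: 0.144 kW × 132 h = 19.008 kWh
portable air conditioner: Runtime = 8 h/day × 90 days = 720 h
portable air conditioner: 1.3 kW × 720 h = 936 kWh
Wi-Fi router: Runtime = 10 h/day × 30 days = 300 h
Wi-Fi router: 0.008 kW × 300 h = 2.4 kWh
server: Runtime = 2.5 h/day × 14 days = 35 h
server: 0.24 kW × 35 h = 8.4 kWh
Total energy = 965.808 kWh
Cost = 965.808 × ₹5.5 = ₹5311.94

₹5311.94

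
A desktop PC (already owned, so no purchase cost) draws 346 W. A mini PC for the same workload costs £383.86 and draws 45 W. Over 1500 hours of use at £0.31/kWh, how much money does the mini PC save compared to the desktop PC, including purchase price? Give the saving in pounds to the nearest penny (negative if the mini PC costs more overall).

desktop PC: £0.00 + (346/1000) kW × 1500 h × £0.31 = £0.00 + £160.89 = £160.89
mini PC: £383.86 + (45/1000) kW × 1500 h × £0.31 = £383.86 + £20.925 = £404.785
Saving = £160.89 − £404.785 = −£243.895 → -£243.90

-£243.90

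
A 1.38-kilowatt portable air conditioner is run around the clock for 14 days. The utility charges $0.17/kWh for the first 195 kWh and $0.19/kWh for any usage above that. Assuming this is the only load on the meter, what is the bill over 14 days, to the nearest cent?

$84.20

Runtime = 24 h × 14 = 336 h
Energy = 1.38 kW × 336 h = 463.68 kWh
Tier 1 (0–195 kWh): 195 × $0.17 = $33.15
Above 195 kWh: 268.68 × $0.19 = $51.0492
Bill = $84.20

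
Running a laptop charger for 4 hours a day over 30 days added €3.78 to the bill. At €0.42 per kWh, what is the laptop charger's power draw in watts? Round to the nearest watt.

75 W

Energy = €3.78 ÷ €0.42/kWh = 9 kWh
Runtime = 4 h/day × 30 days = 120 h
Power = 9 kWh ÷ 120 h = 0.075 kW = 75 W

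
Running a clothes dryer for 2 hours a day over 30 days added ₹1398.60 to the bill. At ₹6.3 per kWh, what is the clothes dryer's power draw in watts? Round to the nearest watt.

3700 W

Energy = ₹1398.60 ÷ ₹6.3/kWh = 222 kWh
Runtime = 2 h/day × 30 days = 60 h
Power = 222 kWh ÷ 60 h = 3.7 kW = 3700 W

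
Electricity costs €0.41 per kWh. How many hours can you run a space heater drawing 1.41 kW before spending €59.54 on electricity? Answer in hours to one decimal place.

Energy available = €59.54 ÷ €0.41/kWh = 145.2195 kWh
Hours = 145.2195 kWh ÷ 1.41 kW = 103.0 h

103.0 h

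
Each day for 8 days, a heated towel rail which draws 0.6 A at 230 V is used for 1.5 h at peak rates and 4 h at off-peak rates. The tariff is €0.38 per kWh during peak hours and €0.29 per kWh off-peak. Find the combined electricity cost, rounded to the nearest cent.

€1.91

Power = 0.6 A × 230 V = 138 W = 0.138 kW
Peak energy = 0.138 kW × 1.5 h × 8 = 1.656 kWh
Off-peak energy = 0.138 kW × 4 h × 8 = 4.416 kWh
Cost = 1.656 × €0.38 + 4.416 × €0.29 = €0.62928 + €1.28064 = €1.91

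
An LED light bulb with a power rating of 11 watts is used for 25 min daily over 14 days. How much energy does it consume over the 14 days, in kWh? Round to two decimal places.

0.06 kWh

Runtime = 25 min × 14 = 350 min = 5.833333… h
Energy = 0.011 kW × 5.833333… h = 0.064166… kWh ≈ 0.06 kWh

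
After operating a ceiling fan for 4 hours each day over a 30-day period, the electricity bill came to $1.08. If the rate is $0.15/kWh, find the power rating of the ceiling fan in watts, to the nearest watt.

Energy = $1.08 ÷ $0.15/kWh = 7.2 kWh
Runtime = 4 h/day × 30 days = 120 h
Power = 7.2 kWh ÷ 120 h = 0.06 kW = 60 W

60 W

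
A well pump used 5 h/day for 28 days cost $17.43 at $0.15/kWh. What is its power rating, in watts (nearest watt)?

830 W

Energy = $17.43 ÷ $0.15/kWh = 116.2 kWh
Runtime = 5 h/day × 28 days = 140 h
Power = 116.2 kWh ÷ 140 h = 0.83 kW = 830 W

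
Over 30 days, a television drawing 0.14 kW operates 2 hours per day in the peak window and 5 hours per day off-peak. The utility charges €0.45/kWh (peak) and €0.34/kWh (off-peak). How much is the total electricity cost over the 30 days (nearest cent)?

€10.92

Peak energy = 0.14 kW × 2 h × 30 = 8.4 kWh
Off-peak energy = 0.14 kW × 5 h × 30 = 21 kWh
Cost = 8.4 × €0.45 + 21 × €0.34 = €3.78 + €7.14 = €10.92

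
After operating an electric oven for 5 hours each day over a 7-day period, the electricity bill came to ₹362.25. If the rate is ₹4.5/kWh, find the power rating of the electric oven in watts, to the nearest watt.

Energy = ₹362.25 ÷ ₹4.5/kWh = 80.5 kWh
Runtime = 5 h/day × 7 days = 35 h
Power = 80.5 kWh ÷ 35 h = 2.3 kW = 2300 W

2300 W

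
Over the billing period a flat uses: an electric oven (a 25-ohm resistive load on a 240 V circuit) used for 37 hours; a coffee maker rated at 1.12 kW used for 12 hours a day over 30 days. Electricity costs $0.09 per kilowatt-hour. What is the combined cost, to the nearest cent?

electric oven: Power = V²/R = 240²/25 = 2304 W = 2.304 kW
electric oven: 2.304 kW × 37 h = 85.248 kWh
coffee maker: Runtime = 12 h/day × 30 days = 360 h
coffee maker: 1.12 kW × 360 h = 403.2 kWh
Total energy = 488.448 kWh
Cost = 488.448 × $0.09 = $43.96

$43.96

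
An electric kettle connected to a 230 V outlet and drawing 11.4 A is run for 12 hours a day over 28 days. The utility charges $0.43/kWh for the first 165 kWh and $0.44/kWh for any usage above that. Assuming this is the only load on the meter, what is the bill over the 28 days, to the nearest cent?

Power = 11.4 A × 230 V = 2622 W = 2.622 kW
Runtime = 12 h/day × 28 days = 336 h
Energy = 2.622 kW × 336 h = 880.992 kWh
Tier 1 (0–165 kWh): 165 × $0.43 = $70.95
Above 165 kWh: 715.992 × $0.44 = $315.03648
Bill = $385.99

$385.99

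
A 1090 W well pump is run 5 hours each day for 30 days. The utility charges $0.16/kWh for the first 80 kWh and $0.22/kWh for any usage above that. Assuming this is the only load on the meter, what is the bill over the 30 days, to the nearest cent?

Runtime = 5 h/day × 30 days = 150 h
Energy = 1.09 kW × 150 h = 163.5 kWh
Tier 1 (0–80 kWh): 80 × $0.16 = $12.8
Above 80 kWh: 83.5 × $0.22 = $18.37
Bill = $31.17

$31.17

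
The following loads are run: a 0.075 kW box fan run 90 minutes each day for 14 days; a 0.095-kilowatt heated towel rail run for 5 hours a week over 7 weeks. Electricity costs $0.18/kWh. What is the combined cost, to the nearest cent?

box fan: Runtime = 90 min × 14 = 1260 min = 21 h
box fan: 0.075 kW × 21 h = 1.575 kWh
heated towel rail: Runtime = 5 h/week × 7 weeks = 35 h
heated towel rail: 0.095 kW × 35 h = 3.325 kWh
Total energy = 4.9 kWh
Cost = 4.9 × $0.18 = $0.88

$0.88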